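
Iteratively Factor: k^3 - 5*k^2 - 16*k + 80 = (k + 4)*(k^2 - 9*k + 20) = (k - 4)*(k + 4)*(k - 5)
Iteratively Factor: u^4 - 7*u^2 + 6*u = (u - 2)*(u^3 + 2*u^2 - 3*u) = (u - 2)*(u + 3)*(u^2 - u) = (u - 2)*(u - 1)*(u + 3)*(u)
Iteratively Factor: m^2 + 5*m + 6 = (m + 2)*(m + 3)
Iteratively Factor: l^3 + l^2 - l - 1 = (l + 1)*(l^2 - 1) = (l + 1)^2*(l - 1)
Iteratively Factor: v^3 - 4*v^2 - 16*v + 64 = (v - 4)*(v^2 - 16) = (v - 4)^2*(v + 4)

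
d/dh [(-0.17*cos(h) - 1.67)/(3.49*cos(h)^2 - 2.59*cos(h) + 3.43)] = (-0.5933*cos(h)^2 - 11.6566*cos(h) + 4.9084)*sin(h)/(12.1801*cos(h)^4 - 18.0782*cos(h)^3 + 30.6495*cos(h)^2 - 17.7674*cos(h) + 11.7649)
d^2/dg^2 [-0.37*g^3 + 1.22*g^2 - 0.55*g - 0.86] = 2.44 - 2.22*g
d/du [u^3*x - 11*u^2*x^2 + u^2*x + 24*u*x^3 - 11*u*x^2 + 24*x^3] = x*(3*u^2 - 22*u*x + 2*u + 24*x^2 - 11*x)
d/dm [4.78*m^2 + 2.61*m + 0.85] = 9.56*m + 2.61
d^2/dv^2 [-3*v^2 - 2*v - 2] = -6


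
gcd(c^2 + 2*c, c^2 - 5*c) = c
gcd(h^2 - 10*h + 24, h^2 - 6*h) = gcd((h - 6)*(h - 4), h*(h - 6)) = h - 6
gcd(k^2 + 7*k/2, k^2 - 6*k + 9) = 1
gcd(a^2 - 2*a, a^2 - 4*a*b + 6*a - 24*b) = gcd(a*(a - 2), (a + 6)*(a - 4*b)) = 1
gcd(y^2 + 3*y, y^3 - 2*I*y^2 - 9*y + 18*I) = y + 3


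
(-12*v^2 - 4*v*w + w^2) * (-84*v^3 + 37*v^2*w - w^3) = 1008*v^5 - 108*v^4*w - 232*v^3*w^2 + 49*v^2*w^3 + 4*v*w^4 - w^5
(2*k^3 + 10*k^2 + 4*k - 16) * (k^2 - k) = 2*k^5 + 8*k^4 - 6*k^3 - 20*k^2 + 16*k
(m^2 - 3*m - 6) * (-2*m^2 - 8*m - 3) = -2*m^4 - 2*m^3 + 33*m^2 + 57*m + 18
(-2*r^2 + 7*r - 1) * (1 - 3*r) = 6*r^3 - 23*r^2 + 10*r - 1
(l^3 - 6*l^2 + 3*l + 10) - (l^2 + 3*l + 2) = l^3 - 7*l^2 + 8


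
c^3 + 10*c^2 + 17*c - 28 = (c - 1)*(c + 4)*(c + 7)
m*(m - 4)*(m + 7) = m^3 + 3*m^2 - 28*m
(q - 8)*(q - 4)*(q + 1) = q^3 - 11*q^2 + 20*q + 32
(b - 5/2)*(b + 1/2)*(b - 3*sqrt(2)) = b^3 - 3*sqrt(2)*b^2 - 2*b^2 - 5*b/4 + 6*sqrt(2)*b + 15*sqrt(2)/4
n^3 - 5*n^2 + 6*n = n*(n - 3)*(n - 2)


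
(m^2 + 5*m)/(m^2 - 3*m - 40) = m/(m - 8)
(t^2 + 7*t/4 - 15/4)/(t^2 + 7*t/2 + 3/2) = (4*t - 5)/(2*(2*t + 1))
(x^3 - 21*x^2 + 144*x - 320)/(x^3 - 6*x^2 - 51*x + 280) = (x - 8)/(x + 7)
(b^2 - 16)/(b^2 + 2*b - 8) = (b - 4)/(b - 2)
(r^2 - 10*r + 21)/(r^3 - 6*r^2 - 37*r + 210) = (r - 3)/(r^2 + r - 30)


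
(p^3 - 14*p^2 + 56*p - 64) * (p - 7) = p^4 - 21*p^3 + 154*p^2 - 456*p + 448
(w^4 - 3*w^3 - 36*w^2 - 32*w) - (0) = w^4 - 3*w^3 - 36*w^2 - 32*w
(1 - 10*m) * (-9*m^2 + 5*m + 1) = 90*m^3 - 59*m^2 - 5*m + 1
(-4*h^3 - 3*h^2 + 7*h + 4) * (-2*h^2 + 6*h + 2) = 8*h^5 - 18*h^4 - 40*h^3 + 28*h^2 + 38*h + 8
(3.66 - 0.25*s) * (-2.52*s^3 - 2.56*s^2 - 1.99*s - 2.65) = 0.63*s^4 - 8.5832*s^3 - 8.8721*s^2 - 6.6209*s - 9.699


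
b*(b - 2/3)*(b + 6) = b^3 + 16*b^2/3 - 4*b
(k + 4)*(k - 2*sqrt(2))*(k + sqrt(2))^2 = k^4 + 4*k^3 - 6*k^2 - 24*k - 4*sqrt(2)*k - 16*sqrt(2)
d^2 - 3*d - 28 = (d - 7)*(d + 4)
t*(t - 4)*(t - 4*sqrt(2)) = t^3 - 4*sqrt(2)*t^2 - 4*t^2 + 16*sqrt(2)*t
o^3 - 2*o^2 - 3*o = o*(o - 3)*(o + 1)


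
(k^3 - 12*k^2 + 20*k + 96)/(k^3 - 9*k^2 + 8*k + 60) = (k - 8)/(k - 5)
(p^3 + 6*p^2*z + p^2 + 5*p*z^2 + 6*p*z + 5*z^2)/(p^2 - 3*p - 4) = (p^2 + 6*p*z + 5*z^2)/(p - 4)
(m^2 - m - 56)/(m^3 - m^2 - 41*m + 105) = (m - 8)/(m^2 - 8*m + 15)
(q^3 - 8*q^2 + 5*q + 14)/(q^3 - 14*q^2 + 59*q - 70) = (q + 1)/(q - 5)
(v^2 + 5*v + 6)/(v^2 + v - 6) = (v + 2)/(v - 2)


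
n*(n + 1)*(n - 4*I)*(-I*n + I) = -I*n^4 - 4*n^3 + I*n^2 + 4*n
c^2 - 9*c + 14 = (c - 7)*(c - 2)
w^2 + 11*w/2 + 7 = (w + 2)*(w + 7/2)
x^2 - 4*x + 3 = (x - 3)*(x - 1)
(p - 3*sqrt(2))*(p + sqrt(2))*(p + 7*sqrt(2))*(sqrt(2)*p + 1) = sqrt(2)*p^4 + 11*p^3 - 29*sqrt(2)*p^2 - 118*p - 42*sqrt(2)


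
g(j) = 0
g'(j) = 0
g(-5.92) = 0.00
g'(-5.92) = 0.00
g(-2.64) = 0.00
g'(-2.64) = 0.00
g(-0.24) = 0.00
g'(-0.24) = 0.00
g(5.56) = 0.00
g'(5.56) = 0.00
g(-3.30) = 0.00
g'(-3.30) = 0.00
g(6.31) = 0.00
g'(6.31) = 0.00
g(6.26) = 0.00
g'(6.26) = 0.00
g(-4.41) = 0.00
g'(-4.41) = 0.00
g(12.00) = 0.00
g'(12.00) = 0.00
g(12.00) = 0.00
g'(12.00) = 0.00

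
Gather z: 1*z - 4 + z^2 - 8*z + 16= z^2 - 7*z + 12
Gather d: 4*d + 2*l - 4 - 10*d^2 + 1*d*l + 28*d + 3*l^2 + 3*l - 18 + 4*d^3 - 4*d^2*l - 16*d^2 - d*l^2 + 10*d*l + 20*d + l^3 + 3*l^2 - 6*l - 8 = 4*d^3 + d^2*(-4*l - 26) + d*(-l^2 + 11*l + 52) + l^3 + 6*l^2 - l - 30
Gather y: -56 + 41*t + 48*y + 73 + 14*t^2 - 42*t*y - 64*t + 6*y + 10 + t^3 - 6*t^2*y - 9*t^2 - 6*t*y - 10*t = t^3 + 5*t^2 - 33*t + y*(-6*t^2 - 48*t + 54) + 27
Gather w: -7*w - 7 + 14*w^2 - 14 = 14*w^2 - 7*w - 21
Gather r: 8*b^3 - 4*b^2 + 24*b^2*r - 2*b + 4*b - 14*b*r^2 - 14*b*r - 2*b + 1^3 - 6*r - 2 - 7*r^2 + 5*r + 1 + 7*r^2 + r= 8*b^3 - 4*b^2 - 14*b*r^2 + r*(24*b^2 - 14*b)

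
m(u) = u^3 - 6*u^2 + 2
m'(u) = 3*u^2 - 12*u = 3*u*(u - 4)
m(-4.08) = -165.80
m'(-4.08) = 98.90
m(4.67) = -27.01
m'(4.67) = 9.39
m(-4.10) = -167.78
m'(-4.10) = 99.63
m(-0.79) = -2.24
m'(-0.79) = 11.35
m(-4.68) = -231.92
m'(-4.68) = 121.87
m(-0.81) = -2.47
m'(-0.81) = 11.69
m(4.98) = -23.30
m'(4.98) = 14.64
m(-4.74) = -239.30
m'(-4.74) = 124.28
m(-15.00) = -4723.00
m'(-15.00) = 855.00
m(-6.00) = -430.00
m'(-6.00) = 180.00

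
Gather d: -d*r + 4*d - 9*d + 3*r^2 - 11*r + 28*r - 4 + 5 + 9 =d*(-r - 5) + 3*r^2 + 17*r + 10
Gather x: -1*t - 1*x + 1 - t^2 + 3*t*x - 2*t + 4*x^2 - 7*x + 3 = -t^2 - 3*t + 4*x^2 + x*(3*t - 8) + 4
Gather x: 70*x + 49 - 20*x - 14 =50*x + 35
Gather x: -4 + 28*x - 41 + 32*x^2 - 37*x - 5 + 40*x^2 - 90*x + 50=72*x^2 - 99*x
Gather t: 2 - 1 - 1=0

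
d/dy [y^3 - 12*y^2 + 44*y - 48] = 3*y^2 - 24*y + 44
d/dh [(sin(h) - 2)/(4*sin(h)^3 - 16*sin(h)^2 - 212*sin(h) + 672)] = (-sin(h)^3 + 5*sin(h)^2 - 8*sin(h) + 31)*cos(h)/(2*(sin(h)^3 - 4*sin(h)^2 - 53*sin(h) + 168)^2)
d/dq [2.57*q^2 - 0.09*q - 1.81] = 5.14*q - 0.09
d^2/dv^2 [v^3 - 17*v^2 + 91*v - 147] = 6*v - 34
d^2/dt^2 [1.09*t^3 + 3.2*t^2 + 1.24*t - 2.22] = 6.54*t + 6.4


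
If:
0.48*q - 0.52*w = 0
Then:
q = 1.08333333333333*w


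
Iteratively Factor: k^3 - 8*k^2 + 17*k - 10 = (k - 5)*(k^2 - 3*k + 2) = (k - 5)*(k - 1)*(k - 2)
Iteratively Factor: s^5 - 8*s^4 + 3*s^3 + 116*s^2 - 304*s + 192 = (s - 1)*(s^4 - 7*s^3 - 4*s^2 + 112*s - 192) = (s - 3)*(s - 1)*(s^3 - 4*s^2 - 16*s + 64) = (s - 4)*(s - 3)*(s - 1)*(s^2 - 16) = (s - 4)*(s - 3)*(s - 1)*(s + 4)*(s - 4)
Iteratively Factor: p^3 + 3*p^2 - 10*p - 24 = (p + 4)*(p^2 - p - 6) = (p - 3)*(p + 4)*(p + 2)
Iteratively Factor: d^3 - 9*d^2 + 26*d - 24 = (d - 2)*(d^2 - 7*d + 12) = (d - 4)*(d - 2)*(d - 3)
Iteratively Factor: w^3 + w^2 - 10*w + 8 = (w - 1)*(w^2 + 2*w - 8) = (w - 1)*(w + 4)*(w - 2)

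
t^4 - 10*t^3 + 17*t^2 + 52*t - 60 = (t - 6)*(t - 5)*(t - 1)*(t + 2)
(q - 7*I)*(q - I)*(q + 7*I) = q^3 - I*q^2 + 49*q - 49*I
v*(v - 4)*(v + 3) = v^3 - v^2 - 12*v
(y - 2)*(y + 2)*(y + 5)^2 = y^4 + 10*y^3 + 21*y^2 - 40*y - 100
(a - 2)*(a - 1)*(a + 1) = a^3 - 2*a^2 - a + 2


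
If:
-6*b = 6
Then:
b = -1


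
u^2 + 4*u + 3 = (u + 1)*(u + 3)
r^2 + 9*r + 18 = (r + 3)*(r + 6)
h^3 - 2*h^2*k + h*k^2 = h*(h - k)^2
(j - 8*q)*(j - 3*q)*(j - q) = j^3 - 12*j^2*q + 35*j*q^2 - 24*q^3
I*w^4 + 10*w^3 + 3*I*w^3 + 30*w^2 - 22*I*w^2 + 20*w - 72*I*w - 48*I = (w + 2)*(w - 6*I)*(w - 4*I)*(I*w + I)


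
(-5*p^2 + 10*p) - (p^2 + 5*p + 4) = -6*p^2 + 5*p - 4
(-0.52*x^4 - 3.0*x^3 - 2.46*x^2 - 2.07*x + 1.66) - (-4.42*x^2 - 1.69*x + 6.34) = -0.52*x^4 - 3.0*x^3 + 1.96*x^2 - 0.38*x - 4.68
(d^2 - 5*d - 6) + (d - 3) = d^2 - 4*d - 9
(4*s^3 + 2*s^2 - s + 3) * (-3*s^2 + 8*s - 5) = -12*s^5 + 26*s^4 - s^3 - 27*s^2 + 29*s - 15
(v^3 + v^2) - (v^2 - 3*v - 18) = v^3 + 3*v + 18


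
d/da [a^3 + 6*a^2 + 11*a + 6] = 3*a^2 + 12*a + 11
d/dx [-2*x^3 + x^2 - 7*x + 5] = -6*x^2 + 2*x - 7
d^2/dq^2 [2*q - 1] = 0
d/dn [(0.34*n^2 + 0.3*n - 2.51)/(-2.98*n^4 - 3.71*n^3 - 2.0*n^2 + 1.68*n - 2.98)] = (2.0264*n^5 + 3.9434*n^4 - 27.6932*n^3 - 26.7651*n^2 - 12.0664*n + 3.3228)/(8.8804*n^8 + 22.1116*n^7 + 25.6841*n^6 + 4.8272*n^5 + 9.2952*n^4 + 15.3916*n^3 + 14.7424*n^2 - 10.0128*n + 8.8804)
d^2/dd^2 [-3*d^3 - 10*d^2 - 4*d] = -18*d - 20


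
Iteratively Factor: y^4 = (y)*(y^3) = y^2*(y^2) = y^3*(y)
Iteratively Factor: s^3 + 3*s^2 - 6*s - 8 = (s + 1)*(s^2 + 2*s - 8) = (s + 1)*(s + 4)*(s - 2)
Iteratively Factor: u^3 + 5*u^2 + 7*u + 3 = (u + 1)*(u^2 + 4*u + 3) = (u + 1)*(u + 3)*(u + 1)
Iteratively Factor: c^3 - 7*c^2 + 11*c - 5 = (c - 1)*(c^2 - 6*c + 5) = (c - 5)*(c - 1)*(c - 1)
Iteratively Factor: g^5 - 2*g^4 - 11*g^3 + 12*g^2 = (g - 4)*(g^4 + 2*g^3 - 3*g^2) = (g - 4)*(g - 1)*(g^3 + 3*g^2) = g*(g - 4)*(g - 1)*(g^2 + 3*g) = g^2*(g - 4)*(g - 1)*(g + 3)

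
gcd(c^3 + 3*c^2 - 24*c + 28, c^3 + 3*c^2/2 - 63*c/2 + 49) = c^2 + 5*c - 14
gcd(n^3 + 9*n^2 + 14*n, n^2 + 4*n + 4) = n + 2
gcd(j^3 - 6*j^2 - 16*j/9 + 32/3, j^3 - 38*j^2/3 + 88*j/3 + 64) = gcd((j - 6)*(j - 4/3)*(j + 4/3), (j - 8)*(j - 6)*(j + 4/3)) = j^2 - 14*j/3 - 8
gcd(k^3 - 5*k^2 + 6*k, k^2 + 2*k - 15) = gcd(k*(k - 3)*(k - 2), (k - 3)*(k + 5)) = k - 3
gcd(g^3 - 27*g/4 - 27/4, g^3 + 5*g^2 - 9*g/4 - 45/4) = g + 3/2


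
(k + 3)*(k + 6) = k^2 + 9*k + 18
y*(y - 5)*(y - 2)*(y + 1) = y^4 - 6*y^3 + 3*y^2 + 10*y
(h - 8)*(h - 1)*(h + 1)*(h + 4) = h^4 - 4*h^3 - 33*h^2 + 4*h + 32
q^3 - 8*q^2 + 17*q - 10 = (q - 5)*(q - 2)*(q - 1)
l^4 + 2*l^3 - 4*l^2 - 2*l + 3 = (l - 1)^2*(l + 1)*(l + 3)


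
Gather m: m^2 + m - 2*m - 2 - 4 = m^2 - m - 6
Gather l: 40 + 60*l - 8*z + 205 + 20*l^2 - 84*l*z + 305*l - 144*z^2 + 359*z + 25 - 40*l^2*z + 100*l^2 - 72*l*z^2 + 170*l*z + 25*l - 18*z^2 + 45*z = l^2*(120 - 40*z) + l*(-72*z^2 + 86*z + 390) - 162*z^2 + 396*z + 270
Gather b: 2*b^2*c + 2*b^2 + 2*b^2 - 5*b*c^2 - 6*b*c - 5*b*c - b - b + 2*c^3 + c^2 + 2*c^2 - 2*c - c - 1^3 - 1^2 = b^2*(2*c + 4) + b*(-5*c^2 - 11*c - 2) + 2*c^3 + 3*c^2 - 3*c - 2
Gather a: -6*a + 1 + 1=2 - 6*a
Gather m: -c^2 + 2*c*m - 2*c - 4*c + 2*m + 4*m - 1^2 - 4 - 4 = -c^2 - 6*c + m*(2*c + 6) - 9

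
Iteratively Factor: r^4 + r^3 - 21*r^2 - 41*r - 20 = (r + 1)*(r^3 - 21*r - 20) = (r + 1)^2*(r^2 - r - 20) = (r - 5)*(r + 1)^2*(r + 4)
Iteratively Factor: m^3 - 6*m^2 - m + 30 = (m - 3)*(m^2 - 3*m - 10) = (m - 3)*(m + 2)*(m - 5)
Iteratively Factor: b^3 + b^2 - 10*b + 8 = (b - 1)*(b^2 + 2*b - 8) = (b - 2)*(b - 1)*(b + 4)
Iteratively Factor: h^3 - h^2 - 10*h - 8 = (h + 1)*(h^2 - 2*h - 8) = (h + 1)*(h + 2)*(h - 4)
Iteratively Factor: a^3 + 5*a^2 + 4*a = (a)*(a^2 + 5*a + 4) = a*(a + 4)*(a + 1)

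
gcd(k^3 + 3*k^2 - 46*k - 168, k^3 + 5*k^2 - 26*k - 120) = k^2 + 10*k + 24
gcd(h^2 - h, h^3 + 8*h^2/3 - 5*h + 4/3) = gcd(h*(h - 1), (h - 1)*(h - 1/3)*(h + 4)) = h - 1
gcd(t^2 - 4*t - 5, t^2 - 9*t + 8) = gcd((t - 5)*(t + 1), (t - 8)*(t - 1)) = 1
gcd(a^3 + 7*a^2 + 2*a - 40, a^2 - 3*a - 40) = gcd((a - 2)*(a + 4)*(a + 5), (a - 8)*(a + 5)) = a + 5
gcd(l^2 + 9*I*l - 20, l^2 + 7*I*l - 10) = l + 5*I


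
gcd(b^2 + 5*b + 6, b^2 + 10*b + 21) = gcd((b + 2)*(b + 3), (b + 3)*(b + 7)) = b + 3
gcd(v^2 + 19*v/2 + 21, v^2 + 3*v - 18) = v + 6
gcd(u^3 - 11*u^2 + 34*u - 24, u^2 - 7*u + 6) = u^2 - 7*u + 6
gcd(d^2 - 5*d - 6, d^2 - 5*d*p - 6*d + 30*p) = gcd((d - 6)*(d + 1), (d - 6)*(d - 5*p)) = d - 6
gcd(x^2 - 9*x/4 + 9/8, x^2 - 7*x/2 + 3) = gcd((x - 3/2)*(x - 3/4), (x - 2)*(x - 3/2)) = x - 3/2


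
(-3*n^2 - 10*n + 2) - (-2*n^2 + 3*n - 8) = -n^2 - 13*n + 10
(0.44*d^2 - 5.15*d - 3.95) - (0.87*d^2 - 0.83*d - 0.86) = -0.43*d^2 - 4.32*d - 3.09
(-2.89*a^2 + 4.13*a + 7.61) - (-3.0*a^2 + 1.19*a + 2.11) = 0.11*a^2 + 2.94*a + 5.5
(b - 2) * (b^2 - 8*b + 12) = b^3 - 10*b^2 + 28*b - 24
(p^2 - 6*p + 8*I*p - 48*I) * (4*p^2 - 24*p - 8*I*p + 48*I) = 4*p^4 - 48*p^3 + 24*I*p^3 + 208*p^2 - 288*I*p^2 - 768*p + 864*I*p + 2304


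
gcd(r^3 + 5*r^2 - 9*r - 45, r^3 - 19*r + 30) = r^2 + 2*r - 15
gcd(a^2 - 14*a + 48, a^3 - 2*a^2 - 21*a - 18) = a - 6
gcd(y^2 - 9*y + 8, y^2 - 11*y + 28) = 1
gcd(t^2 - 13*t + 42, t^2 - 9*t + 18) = t - 6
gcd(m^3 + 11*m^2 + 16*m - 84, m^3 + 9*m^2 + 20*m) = 1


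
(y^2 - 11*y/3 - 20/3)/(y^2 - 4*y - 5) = (y + 4/3)/(y + 1)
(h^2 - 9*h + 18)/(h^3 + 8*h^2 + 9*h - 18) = (h^2 - 9*h + 18)/(h^3 + 8*h^2 + 9*h - 18)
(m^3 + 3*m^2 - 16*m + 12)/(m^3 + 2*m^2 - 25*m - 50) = (m^3 + 3*m^2 - 16*m + 12)/(m^3 + 2*m^2 - 25*m - 50)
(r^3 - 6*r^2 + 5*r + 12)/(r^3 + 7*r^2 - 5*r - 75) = (r^2 - 3*r - 4)/(r^2 + 10*r + 25)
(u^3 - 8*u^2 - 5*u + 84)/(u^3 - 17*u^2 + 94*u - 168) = (u + 3)/(u - 6)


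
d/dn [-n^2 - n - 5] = -2*n - 1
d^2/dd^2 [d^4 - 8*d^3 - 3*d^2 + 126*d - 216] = 12*d^2 - 48*d - 6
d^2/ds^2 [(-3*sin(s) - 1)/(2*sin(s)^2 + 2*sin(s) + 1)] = (12*sin(s)^5 + 4*sin(s)^4 - 48*sin(s)^3 - 34*sin(s)^2 + 13*sin(s) + 8)/(2*sin(s) - cos(2*s) + 2)^3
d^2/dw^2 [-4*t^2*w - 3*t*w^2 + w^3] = -6*t + 6*w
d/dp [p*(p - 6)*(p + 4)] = 3*p^2 - 4*p - 24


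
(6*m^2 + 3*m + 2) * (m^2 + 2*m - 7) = 6*m^4 + 15*m^3 - 34*m^2 - 17*m - 14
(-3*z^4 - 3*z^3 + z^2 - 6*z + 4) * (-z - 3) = 3*z^5 + 12*z^4 + 8*z^3 + 3*z^2 + 14*z - 12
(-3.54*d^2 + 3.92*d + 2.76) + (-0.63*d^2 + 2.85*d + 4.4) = -4.17*d^2 + 6.77*d + 7.16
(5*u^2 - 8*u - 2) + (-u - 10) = 5*u^2 - 9*u - 12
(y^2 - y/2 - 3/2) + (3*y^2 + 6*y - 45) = 4*y^2 + 11*y/2 - 93/2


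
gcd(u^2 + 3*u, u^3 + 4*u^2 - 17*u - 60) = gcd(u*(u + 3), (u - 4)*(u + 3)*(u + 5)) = u + 3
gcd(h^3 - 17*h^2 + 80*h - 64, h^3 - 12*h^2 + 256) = h^2 - 16*h + 64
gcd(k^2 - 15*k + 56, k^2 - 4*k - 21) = k - 7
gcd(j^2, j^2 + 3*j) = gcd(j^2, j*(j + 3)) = j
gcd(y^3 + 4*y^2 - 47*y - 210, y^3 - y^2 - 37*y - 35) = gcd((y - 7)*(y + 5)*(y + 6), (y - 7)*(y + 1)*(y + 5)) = y^2 - 2*y - 35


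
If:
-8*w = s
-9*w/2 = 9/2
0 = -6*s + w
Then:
No Solution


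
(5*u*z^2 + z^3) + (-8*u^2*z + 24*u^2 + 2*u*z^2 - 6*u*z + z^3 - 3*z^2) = -8*u^2*z + 24*u^2 + 7*u*z^2 - 6*u*z + 2*z^3 - 3*z^2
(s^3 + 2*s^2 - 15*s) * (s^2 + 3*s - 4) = s^5 + 5*s^4 - 13*s^3 - 53*s^2 + 60*s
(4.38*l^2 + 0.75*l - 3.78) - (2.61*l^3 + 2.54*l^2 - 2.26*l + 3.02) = -2.61*l^3 + 1.84*l^2 + 3.01*l - 6.8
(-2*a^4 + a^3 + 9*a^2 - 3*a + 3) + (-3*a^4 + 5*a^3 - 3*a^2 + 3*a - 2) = -5*a^4 + 6*a^3 + 6*a^2 + 1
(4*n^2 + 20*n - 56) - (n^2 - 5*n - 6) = 3*n^2 + 25*n - 50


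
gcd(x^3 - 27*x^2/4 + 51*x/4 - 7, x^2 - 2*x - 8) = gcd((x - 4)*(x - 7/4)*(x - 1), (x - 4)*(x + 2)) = x - 4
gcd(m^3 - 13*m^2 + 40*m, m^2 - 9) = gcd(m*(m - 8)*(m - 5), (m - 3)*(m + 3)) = 1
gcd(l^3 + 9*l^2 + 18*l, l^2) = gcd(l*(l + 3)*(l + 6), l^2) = l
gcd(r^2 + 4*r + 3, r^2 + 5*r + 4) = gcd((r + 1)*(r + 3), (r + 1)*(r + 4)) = r + 1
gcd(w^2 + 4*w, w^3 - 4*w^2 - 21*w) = w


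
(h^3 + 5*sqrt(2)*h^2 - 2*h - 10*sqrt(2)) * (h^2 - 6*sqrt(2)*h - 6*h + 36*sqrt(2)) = h^5 - 6*h^4 - sqrt(2)*h^4 - 62*h^3 + 6*sqrt(2)*h^3 + 2*sqrt(2)*h^2 + 372*h^2 - 12*sqrt(2)*h + 120*h - 720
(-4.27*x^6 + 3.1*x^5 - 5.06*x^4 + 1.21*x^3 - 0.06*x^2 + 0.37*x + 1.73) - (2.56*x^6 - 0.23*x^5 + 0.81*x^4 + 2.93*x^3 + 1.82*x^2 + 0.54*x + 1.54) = -6.83*x^6 + 3.33*x^5 - 5.87*x^4 - 1.72*x^3 - 1.88*x^2 - 0.17*x + 0.19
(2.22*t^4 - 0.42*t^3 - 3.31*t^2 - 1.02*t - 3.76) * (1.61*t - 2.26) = 3.5742*t^5 - 5.6934*t^4 - 4.3799*t^3 + 5.8384*t^2 - 3.7484*t + 8.4976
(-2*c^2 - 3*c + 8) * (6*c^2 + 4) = -12*c^4 - 18*c^3 + 40*c^2 - 12*c + 32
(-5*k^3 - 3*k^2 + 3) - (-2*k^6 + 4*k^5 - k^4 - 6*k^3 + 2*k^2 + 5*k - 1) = 2*k^6 - 4*k^5 + k^4 + k^3 - 5*k^2 - 5*k + 4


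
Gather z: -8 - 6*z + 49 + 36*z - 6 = 30*z + 35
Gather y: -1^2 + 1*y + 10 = y + 9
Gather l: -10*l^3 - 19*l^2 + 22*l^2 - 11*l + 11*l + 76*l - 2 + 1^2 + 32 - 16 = -10*l^3 + 3*l^2 + 76*l + 15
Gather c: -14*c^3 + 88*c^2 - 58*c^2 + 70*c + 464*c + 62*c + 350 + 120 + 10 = -14*c^3 + 30*c^2 + 596*c + 480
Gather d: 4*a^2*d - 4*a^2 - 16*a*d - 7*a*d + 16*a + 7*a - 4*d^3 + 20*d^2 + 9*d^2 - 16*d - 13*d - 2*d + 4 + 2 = -4*a^2 + 23*a - 4*d^3 + 29*d^2 + d*(4*a^2 - 23*a - 31) + 6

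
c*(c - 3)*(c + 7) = c^3 + 4*c^2 - 21*c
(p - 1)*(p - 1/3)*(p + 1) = p^3 - p^2/3 - p + 1/3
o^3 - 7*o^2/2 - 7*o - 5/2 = (o - 5)*(o + 1/2)*(o + 1)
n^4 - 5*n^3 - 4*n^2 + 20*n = n*(n - 5)*(n - 2)*(n + 2)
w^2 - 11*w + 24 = (w - 8)*(w - 3)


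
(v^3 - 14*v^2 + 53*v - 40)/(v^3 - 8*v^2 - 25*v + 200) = (v - 1)/(v + 5)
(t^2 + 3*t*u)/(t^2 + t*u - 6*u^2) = t/(t - 2*u)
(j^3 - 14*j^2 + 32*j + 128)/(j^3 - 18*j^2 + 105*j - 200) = (j^2 - 6*j - 16)/(j^2 - 10*j + 25)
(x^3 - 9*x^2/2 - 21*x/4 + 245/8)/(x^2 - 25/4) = (4*x^2 - 28*x + 49)/(2*(2*x - 5))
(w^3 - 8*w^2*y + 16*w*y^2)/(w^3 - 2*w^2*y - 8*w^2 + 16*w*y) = (w^2 - 8*w*y + 16*y^2)/(w^2 - 2*w*y - 8*w + 16*y)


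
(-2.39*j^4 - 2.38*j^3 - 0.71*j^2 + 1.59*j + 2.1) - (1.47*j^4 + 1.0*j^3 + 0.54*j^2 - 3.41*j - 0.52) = -3.86*j^4 - 3.38*j^3 - 1.25*j^2 + 5.0*j + 2.62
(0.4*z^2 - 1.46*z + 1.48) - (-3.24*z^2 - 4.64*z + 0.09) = 3.64*z^2 + 3.18*z + 1.39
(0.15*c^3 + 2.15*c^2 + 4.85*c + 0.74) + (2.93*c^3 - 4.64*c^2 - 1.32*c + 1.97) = 3.08*c^3 - 2.49*c^2 + 3.53*c + 2.71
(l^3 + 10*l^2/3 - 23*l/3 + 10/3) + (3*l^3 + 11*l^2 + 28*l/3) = 4*l^3 + 43*l^2/3 + 5*l/3 + 10/3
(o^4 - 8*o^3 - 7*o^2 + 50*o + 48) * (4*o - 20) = 4*o^5 - 52*o^4 + 132*o^3 + 340*o^2 - 808*o - 960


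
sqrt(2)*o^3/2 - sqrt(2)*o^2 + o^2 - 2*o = o*(o - 2)*(sqrt(2)*o/2 + 1)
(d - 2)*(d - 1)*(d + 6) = d^3 + 3*d^2 - 16*d + 12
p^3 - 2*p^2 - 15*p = p*(p - 5)*(p + 3)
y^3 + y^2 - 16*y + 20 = (y - 2)^2*(y + 5)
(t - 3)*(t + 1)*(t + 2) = t^3 - 7*t - 6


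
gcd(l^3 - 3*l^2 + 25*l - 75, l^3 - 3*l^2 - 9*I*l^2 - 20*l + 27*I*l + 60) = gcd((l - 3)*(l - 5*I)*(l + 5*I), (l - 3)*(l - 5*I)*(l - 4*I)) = l^2 + l*(-3 - 5*I) + 15*I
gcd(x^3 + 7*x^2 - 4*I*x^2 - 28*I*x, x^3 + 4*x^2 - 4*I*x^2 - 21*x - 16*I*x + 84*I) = x^2 + x*(7 - 4*I) - 28*I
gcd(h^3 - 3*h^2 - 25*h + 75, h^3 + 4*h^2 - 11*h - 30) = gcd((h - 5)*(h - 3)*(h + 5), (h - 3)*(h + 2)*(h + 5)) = h^2 + 2*h - 15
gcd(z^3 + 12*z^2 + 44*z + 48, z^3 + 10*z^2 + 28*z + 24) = z^2 + 8*z + 12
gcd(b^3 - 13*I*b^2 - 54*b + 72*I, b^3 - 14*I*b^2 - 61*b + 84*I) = b^2 - 7*I*b - 12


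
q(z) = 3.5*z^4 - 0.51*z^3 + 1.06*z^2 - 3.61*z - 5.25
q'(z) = 14.0*z^3 - 1.53*z^2 + 2.12*z - 3.61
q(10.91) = 49006.16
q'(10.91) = 18017.76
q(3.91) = 784.40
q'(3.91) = 818.16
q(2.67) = 160.83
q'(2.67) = 257.62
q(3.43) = 458.70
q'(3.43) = 550.61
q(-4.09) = 1041.54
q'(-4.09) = -995.73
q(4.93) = 2009.15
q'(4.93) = 1647.18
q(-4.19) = 1144.76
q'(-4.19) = -1069.19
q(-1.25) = 10.46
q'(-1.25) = -35.99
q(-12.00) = 73647.99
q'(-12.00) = -24441.37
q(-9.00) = 23448.39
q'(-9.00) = -10352.62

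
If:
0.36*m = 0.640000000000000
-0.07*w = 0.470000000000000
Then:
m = 1.78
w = -6.71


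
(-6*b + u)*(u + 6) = -6*b*u - 36*b + u^2 + 6*u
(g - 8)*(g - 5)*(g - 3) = g^3 - 16*g^2 + 79*g - 120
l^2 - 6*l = l*(l - 6)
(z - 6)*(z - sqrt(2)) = z^2 - 6*z - sqrt(2)*z + 6*sqrt(2)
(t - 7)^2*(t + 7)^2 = t^4 - 98*t^2 + 2401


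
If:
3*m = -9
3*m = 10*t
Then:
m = -3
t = -9/10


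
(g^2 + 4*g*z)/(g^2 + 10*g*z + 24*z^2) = g/(g + 6*z)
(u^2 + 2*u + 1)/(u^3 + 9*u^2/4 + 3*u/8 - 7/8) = 8*(u + 1)/(8*u^2 + 10*u - 7)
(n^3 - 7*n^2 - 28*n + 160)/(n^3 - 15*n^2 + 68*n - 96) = (n + 5)/(n - 3)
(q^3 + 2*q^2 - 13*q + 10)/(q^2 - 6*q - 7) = (-q^3 - 2*q^2 + 13*q - 10)/(-q^2 + 6*q + 7)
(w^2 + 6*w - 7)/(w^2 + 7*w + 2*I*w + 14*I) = (w - 1)/(w + 2*I)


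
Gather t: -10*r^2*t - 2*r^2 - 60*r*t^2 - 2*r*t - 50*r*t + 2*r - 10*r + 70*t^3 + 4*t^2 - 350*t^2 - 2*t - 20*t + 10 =-2*r^2 - 8*r + 70*t^3 + t^2*(-60*r - 346) + t*(-10*r^2 - 52*r - 22) + 10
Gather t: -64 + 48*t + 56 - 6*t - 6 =42*t - 14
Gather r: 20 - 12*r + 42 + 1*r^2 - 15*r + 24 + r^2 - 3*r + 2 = 2*r^2 - 30*r + 88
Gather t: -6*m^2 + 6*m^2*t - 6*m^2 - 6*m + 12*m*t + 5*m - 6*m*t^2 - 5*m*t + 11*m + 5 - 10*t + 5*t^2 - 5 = -12*m^2 + 10*m + t^2*(5 - 6*m) + t*(6*m^2 + 7*m - 10)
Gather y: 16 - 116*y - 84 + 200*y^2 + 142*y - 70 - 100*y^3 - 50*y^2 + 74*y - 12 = -100*y^3 + 150*y^2 + 100*y - 150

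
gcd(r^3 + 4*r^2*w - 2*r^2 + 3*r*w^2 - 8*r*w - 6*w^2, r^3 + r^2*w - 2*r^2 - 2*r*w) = r^2 + r*w - 2*r - 2*w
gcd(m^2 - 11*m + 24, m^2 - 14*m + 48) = m - 8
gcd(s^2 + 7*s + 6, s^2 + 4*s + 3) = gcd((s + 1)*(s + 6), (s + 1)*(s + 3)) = s + 1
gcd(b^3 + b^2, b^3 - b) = b^2 + b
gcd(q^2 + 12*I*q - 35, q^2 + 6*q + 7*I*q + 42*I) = q + 7*I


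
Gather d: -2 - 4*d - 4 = -4*d - 6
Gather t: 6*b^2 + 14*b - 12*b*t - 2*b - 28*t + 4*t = 6*b^2 + 12*b + t*(-12*b - 24)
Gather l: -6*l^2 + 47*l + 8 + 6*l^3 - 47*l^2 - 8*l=6*l^3 - 53*l^2 + 39*l + 8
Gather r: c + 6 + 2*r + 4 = c + 2*r + 10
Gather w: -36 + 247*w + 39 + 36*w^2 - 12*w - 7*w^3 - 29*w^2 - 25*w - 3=-7*w^3 + 7*w^2 + 210*w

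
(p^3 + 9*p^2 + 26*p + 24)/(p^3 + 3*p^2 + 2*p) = (p^2 + 7*p + 12)/(p*(p + 1))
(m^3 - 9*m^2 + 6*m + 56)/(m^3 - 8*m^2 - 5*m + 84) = (m + 2)/(m + 3)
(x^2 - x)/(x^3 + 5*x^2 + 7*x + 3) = x*(x - 1)/(x^3 + 5*x^2 + 7*x + 3)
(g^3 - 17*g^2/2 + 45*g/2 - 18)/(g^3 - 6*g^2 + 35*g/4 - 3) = 2*(g - 3)/(2*g - 1)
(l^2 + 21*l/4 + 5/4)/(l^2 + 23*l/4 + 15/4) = (4*l + 1)/(4*l + 3)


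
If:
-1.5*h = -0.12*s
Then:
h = 0.08*s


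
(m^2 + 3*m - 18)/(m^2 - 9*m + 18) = (m + 6)/(m - 6)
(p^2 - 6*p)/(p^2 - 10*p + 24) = p/(p - 4)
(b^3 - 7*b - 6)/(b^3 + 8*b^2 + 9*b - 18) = (b^3 - 7*b - 6)/(b^3 + 8*b^2 + 9*b - 18)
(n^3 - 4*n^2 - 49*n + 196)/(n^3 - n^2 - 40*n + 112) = (n - 7)/(n - 4)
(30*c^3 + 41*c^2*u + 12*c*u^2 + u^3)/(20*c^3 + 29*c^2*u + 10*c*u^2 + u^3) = (6*c + u)/(4*c + u)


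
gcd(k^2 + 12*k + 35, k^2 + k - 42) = k + 7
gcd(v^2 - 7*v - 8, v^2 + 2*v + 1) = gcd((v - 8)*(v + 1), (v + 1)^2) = v + 1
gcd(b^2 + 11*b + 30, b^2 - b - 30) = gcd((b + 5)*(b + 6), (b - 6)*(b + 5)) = b + 5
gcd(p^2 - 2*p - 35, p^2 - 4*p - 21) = p - 7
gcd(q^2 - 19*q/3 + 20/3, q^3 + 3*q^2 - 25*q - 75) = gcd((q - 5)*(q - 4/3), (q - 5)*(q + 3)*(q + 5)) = q - 5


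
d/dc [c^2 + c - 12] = 2*c + 1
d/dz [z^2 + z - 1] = 2*z + 1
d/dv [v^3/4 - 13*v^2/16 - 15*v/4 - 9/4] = 3*v^2/4 - 13*v/8 - 15/4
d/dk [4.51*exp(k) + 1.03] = 4.51*exp(k)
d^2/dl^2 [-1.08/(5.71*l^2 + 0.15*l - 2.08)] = (70.424856*l^2 + 1.85004*l - 1.08*(11.42*l + 0.15)*(22.84*l + 0.3) - 25.653888)/(5.71*l^2 + 0.15*l - 2.08)^3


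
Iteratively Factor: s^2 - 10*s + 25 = (s - 5)*(s - 5)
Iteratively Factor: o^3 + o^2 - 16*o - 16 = (o + 1)*(o^2 - 16) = (o + 1)*(o + 4)*(o - 4)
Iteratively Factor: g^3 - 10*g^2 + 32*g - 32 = (g - 4)*(g^2 - 6*g + 8) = (g - 4)*(g - 2)*(g - 4)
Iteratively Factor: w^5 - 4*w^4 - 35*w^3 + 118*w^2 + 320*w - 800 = (w + 4)*(w^4 - 8*w^3 - 3*w^2 + 130*w - 200) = (w - 2)*(w + 4)*(w^3 - 6*w^2 - 15*w + 100) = (w - 2)*(w + 4)^2*(w^2 - 10*w + 25) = (w - 5)*(w - 2)*(w + 4)^2*(w - 5)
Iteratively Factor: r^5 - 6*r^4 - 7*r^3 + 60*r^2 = (r)*(r^4 - 6*r^3 - 7*r^2 + 60*r) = r*(r - 5)*(r^3 - r^2 - 12*r) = r^2*(r - 5)*(r^2 - r - 12) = r^2*(r - 5)*(r + 3)*(r - 4)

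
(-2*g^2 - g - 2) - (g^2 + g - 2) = -3*g^2 - 2*g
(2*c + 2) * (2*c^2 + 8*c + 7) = 4*c^3 + 20*c^2 + 30*c + 14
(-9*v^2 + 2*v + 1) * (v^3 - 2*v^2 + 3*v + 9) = -9*v^5 + 20*v^4 - 30*v^3 - 77*v^2 + 21*v + 9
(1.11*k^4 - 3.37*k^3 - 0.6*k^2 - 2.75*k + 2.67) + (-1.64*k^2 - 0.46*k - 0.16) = 1.11*k^4 - 3.37*k^3 - 2.24*k^2 - 3.21*k + 2.51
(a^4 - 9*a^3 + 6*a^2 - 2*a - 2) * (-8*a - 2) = -8*a^5 + 70*a^4 - 30*a^3 + 4*a^2 + 20*a + 4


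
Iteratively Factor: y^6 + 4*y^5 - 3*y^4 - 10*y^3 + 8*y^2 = (y)*(y^5 + 4*y^4 - 3*y^3 - 10*y^2 + 8*y) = y*(y + 2)*(y^4 + 2*y^3 - 7*y^2 + 4*y) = y*(y + 2)*(y + 4)*(y^3 - 2*y^2 + y) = y^2*(y + 2)*(y + 4)*(y^2 - 2*y + 1) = y^2*(y - 1)*(y + 2)*(y + 4)*(y - 1)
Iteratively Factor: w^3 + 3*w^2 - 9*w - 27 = (w + 3)*(w^2 - 9) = (w - 3)*(w + 3)*(w + 3)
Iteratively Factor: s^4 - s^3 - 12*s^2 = (s + 3)*(s^3 - 4*s^2) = (s - 4)*(s + 3)*(s^2) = s*(s - 4)*(s + 3)*(s)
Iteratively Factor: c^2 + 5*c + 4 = (c + 1)*(c + 4)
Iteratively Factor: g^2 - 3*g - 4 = (g - 4)*(g + 1)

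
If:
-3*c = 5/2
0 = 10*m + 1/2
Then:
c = -5/6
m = -1/20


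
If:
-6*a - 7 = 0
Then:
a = -7/6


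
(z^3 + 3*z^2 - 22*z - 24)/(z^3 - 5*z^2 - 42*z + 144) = (z^2 - 3*z - 4)/(z^2 - 11*z + 24)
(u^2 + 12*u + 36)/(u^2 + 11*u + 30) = (u + 6)/(u + 5)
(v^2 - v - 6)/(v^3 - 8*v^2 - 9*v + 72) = (v + 2)/(v^2 - 5*v - 24)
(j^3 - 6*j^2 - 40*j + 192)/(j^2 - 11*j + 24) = (j^2 + 2*j - 24)/(j - 3)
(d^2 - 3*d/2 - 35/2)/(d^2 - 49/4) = 2*(d - 5)/(2*d - 7)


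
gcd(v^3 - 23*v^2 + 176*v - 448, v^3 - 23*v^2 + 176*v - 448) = v^3 - 23*v^2 + 176*v - 448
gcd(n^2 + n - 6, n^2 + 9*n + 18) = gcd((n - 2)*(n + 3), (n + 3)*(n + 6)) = n + 3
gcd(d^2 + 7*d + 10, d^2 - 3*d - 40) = d + 5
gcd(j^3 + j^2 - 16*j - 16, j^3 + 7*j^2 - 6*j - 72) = j + 4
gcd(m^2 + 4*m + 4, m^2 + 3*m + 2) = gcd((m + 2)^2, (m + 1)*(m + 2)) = m + 2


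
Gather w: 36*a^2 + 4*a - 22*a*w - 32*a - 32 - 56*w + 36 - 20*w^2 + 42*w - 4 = 36*a^2 - 28*a - 20*w^2 + w*(-22*a - 14)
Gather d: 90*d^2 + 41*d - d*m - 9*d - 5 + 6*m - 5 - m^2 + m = 90*d^2 + d*(32 - m) - m^2 + 7*m - 10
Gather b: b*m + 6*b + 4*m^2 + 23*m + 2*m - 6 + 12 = b*(m + 6) + 4*m^2 + 25*m + 6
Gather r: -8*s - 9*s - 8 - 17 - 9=-17*s - 34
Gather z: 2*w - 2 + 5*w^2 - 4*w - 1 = 5*w^2 - 2*w - 3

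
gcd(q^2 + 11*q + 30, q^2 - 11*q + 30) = 1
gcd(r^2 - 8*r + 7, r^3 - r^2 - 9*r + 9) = r - 1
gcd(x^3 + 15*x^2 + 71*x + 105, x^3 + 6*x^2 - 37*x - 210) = x^2 + 12*x + 35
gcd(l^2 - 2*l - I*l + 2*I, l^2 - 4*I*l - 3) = l - I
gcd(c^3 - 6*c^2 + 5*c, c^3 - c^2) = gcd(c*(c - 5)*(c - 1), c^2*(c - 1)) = c^2 - c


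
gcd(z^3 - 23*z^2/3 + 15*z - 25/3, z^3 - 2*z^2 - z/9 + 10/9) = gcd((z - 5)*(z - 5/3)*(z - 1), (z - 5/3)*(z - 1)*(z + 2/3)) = z^2 - 8*z/3 + 5/3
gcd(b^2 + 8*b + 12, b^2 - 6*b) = 1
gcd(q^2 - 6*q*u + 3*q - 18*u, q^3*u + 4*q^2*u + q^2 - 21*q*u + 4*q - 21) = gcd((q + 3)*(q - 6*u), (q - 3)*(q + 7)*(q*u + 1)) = 1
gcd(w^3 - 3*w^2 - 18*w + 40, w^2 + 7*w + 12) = w + 4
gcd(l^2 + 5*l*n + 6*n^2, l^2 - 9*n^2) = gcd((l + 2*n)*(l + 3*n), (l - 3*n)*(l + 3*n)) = l + 3*n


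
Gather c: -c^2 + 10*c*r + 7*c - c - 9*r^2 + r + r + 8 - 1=-c^2 + c*(10*r + 6) - 9*r^2 + 2*r + 7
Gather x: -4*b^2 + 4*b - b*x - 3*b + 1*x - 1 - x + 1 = -4*b^2 - b*x + b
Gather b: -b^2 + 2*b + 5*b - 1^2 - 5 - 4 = -b^2 + 7*b - 10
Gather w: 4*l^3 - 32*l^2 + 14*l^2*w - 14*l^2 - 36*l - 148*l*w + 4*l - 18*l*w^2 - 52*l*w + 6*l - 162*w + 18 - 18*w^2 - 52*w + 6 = 4*l^3 - 46*l^2 - 26*l + w^2*(-18*l - 18) + w*(14*l^2 - 200*l - 214) + 24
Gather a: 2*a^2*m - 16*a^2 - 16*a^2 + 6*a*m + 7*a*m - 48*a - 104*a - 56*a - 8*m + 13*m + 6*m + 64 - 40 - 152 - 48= a^2*(2*m - 32) + a*(13*m - 208) + 11*m - 176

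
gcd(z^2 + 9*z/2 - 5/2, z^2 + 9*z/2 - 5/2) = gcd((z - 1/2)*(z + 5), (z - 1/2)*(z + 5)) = z^2 + 9*z/2 - 5/2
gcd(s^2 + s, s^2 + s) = s^2 + s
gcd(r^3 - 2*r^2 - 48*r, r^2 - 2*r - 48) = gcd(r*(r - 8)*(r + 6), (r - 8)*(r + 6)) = r^2 - 2*r - 48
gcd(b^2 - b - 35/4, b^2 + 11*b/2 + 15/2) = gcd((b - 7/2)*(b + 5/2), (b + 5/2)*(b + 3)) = b + 5/2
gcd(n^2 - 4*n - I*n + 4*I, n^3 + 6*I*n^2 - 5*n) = 1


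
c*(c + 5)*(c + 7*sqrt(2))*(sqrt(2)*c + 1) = sqrt(2)*c^4 + 5*sqrt(2)*c^3 + 15*c^3 + 7*sqrt(2)*c^2 + 75*c^2 + 35*sqrt(2)*c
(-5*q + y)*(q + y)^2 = -5*q^3 - 9*q^2*y - 3*q*y^2 + y^3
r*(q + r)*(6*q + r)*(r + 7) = 6*q^2*r^2 + 42*q^2*r + 7*q*r^3 + 49*q*r^2 + r^4 + 7*r^3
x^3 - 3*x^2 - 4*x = x*(x - 4)*(x + 1)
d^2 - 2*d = d*(d - 2)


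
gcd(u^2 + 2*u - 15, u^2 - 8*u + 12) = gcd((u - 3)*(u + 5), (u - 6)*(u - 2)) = 1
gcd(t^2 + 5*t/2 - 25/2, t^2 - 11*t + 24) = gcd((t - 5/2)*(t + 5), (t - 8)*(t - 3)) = 1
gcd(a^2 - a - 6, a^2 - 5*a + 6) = a - 3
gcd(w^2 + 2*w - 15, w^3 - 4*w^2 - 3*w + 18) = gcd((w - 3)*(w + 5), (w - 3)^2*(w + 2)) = w - 3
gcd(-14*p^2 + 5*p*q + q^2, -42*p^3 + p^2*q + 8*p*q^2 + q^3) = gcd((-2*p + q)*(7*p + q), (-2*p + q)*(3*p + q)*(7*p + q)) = 14*p^2 - 5*p*q - q^2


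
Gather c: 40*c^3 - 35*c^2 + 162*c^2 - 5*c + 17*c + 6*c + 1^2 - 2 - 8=40*c^3 + 127*c^2 + 18*c - 9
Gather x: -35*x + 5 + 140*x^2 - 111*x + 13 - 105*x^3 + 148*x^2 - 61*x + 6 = -105*x^3 + 288*x^2 - 207*x + 24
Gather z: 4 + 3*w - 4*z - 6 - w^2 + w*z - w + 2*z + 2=-w^2 + 2*w + z*(w - 2)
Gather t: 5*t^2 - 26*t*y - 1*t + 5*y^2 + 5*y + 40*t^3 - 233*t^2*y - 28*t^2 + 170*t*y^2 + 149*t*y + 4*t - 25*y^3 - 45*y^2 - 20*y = 40*t^3 + t^2*(-233*y - 23) + t*(170*y^2 + 123*y + 3) - 25*y^3 - 40*y^2 - 15*y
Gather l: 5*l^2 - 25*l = 5*l^2 - 25*l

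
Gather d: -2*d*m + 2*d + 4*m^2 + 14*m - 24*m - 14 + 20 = d*(2 - 2*m) + 4*m^2 - 10*m + 6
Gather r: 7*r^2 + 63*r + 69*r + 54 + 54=7*r^2 + 132*r + 108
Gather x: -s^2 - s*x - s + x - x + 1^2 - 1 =-s^2 - s*x - s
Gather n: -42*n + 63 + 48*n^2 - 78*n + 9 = 48*n^2 - 120*n + 72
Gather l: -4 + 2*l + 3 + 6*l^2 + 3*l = 6*l^2 + 5*l - 1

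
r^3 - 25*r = r*(r - 5)*(r + 5)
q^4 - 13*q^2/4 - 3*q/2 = q*(q - 2)*(q + 1/2)*(q + 3/2)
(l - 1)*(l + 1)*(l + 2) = l^3 + 2*l^2 - l - 2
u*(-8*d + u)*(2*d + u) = -16*d^2*u - 6*d*u^2 + u^3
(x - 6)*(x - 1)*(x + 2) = x^3 - 5*x^2 - 8*x + 12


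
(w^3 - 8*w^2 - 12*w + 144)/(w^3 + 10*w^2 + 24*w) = (w^2 - 12*w + 36)/(w*(w + 6))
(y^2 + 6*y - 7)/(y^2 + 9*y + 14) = (y - 1)/(y + 2)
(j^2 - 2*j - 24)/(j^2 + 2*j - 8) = (j - 6)/(j - 2)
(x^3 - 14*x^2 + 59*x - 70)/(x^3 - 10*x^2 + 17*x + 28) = (x^2 - 7*x + 10)/(x^2 - 3*x - 4)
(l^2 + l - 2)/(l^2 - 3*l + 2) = (l + 2)/(l - 2)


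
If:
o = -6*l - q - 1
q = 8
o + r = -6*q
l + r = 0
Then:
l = 39/7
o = -297/7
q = 8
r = -39/7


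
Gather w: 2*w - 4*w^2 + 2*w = -4*w^2 + 4*w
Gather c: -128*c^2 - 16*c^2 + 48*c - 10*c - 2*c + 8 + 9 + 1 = -144*c^2 + 36*c + 18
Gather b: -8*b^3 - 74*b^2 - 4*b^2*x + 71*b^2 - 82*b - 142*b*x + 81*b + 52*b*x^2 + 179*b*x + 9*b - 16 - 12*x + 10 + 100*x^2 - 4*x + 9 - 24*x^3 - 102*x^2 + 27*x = -8*b^3 + b^2*(-4*x - 3) + b*(52*x^2 + 37*x + 8) - 24*x^3 - 2*x^2 + 11*x + 3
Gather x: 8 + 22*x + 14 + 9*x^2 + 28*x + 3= 9*x^2 + 50*x + 25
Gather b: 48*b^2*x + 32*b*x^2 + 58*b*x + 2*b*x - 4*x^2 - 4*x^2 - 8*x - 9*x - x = 48*b^2*x + b*(32*x^2 + 60*x) - 8*x^2 - 18*x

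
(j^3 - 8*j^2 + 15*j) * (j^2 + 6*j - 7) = j^5 - 2*j^4 - 40*j^3 + 146*j^2 - 105*j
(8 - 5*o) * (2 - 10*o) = 50*o^2 - 90*o + 16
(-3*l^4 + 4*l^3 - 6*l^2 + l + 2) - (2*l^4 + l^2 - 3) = -5*l^4 + 4*l^3 - 7*l^2 + l + 5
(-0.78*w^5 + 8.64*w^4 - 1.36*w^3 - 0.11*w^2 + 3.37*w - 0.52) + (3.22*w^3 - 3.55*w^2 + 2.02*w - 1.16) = -0.78*w^5 + 8.64*w^4 + 1.86*w^3 - 3.66*w^2 + 5.39*w - 1.68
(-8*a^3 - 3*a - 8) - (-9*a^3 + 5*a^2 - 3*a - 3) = a^3 - 5*a^2 - 5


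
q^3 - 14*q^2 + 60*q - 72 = (q - 6)^2*(q - 2)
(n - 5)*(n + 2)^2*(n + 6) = n^4 + 5*n^3 - 22*n^2 - 116*n - 120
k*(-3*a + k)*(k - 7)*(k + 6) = -3*a*k^3 + 3*a*k^2 + 126*a*k + k^4 - k^3 - 42*k^2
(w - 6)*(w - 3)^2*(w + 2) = w^4 - 10*w^3 + 21*w^2 + 36*w - 108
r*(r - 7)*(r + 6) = r^3 - r^2 - 42*r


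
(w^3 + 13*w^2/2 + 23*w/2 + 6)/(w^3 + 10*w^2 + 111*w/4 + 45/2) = 2*(w^2 + 5*w + 4)/(2*w^2 + 17*w + 30)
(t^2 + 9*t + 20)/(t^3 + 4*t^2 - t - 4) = (t + 5)/(t^2 - 1)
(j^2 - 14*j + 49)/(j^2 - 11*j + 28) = (j - 7)/(j - 4)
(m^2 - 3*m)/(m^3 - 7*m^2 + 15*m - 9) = m/(m^2 - 4*m + 3)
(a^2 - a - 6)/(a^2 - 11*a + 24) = (a + 2)/(a - 8)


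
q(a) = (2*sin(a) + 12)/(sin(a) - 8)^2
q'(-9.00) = -0.06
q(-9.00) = 0.16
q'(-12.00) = 0.08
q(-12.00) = 0.23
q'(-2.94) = -0.07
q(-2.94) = 0.17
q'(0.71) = 0.08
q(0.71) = 0.25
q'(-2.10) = -0.03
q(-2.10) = 0.13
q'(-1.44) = 0.01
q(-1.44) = 0.12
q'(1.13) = 0.05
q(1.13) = 0.27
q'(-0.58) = 0.05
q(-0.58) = 0.15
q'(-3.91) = -0.08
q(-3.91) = 0.25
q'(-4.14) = -0.06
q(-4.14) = 0.27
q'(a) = 2*cos(a)/(sin(a) - 8)^2 - 2*(2*sin(a) + 12)*cos(a)/(sin(a) - 8)^3 = -2*(sin(a) + 20)*cos(a)/(sin(a) - 8)^3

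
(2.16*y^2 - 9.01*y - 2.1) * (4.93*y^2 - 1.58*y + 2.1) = 10.6488*y^4 - 47.8321*y^3 + 8.4188*y^2 - 15.603*y - 4.41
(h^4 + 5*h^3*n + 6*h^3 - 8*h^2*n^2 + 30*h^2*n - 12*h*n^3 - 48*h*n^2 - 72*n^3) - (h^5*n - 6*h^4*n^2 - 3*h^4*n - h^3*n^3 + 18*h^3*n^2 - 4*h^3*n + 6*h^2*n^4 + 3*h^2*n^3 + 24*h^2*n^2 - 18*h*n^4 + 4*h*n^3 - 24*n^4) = -h^5*n + 6*h^4*n^2 + 3*h^4*n + h^4 + h^3*n^3 - 18*h^3*n^2 + 9*h^3*n + 6*h^3 - 6*h^2*n^4 - 3*h^2*n^3 - 32*h^2*n^2 + 30*h^2*n + 18*h*n^4 - 16*h*n^3 - 48*h*n^2 + 24*n^4 - 72*n^3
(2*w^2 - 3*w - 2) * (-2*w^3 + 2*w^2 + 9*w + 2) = -4*w^5 + 10*w^4 + 16*w^3 - 27*w^2 - 24*w - 4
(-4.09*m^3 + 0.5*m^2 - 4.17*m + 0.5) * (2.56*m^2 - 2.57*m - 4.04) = -10.4704*m^5 + 11.7913*m^4 + 4.5634*m^3 + 9.9769*m^2 + 15.5618*m - 2.02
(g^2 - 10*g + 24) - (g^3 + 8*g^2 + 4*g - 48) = -g^3 - 7*g^2 - 14*g + 72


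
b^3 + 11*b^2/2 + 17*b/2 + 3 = (b + 1/2)*(b + 2)*(b + 3)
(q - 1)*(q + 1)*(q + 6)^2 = q^4 + 12*q^3 + 35*q^2 - 12*q - 36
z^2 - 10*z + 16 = (z - 8)*(z - 2)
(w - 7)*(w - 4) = w^2 - 11*w + 28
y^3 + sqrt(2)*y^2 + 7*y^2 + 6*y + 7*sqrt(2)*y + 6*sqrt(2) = (y + 1)*(y + 6)*(y + sqrt(2))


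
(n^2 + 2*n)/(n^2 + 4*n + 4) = n/(n + 2)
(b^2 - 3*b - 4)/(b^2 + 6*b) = (b^2 - 3*b - 4)/(b*(b + 6))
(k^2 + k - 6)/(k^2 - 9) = (k - 2)/(k - 3)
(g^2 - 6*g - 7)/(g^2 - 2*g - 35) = (g + 1)/(g + 5)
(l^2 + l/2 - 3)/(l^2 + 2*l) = (l - 3/2)/l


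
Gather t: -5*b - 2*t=-5*b - 2*t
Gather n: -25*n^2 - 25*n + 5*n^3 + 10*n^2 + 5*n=5*n^3 - 15*n^2 - 20*n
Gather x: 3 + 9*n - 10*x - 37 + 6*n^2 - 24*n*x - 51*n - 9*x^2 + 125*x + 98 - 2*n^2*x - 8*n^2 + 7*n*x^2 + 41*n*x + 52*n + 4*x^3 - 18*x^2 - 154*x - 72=-2*n^2 + 10*n + 4*x^3 + x^2*(7*n - 27) + x*(-2*n^2 + 17*n - 39) - 8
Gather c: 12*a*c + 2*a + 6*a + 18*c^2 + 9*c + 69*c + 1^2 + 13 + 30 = 8*a + 18*c^2 + c*(12*a + 78) + 44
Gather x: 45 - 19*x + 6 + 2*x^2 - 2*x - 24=2*x^2 - 21*x + 27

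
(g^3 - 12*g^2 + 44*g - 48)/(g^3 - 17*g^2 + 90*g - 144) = (g^2 - 6*g + 8)/(g^2 - 11*g + 24)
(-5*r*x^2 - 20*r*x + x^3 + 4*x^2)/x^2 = -5*r - 20*r/x + x + 4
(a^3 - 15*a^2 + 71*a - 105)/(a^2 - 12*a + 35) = a - 3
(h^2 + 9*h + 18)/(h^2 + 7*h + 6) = (h + 3)/(h + 1)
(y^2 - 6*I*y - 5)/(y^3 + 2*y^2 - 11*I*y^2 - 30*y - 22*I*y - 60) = (y - I)/(y^2 + y*(2 - 6*I) - 12*I)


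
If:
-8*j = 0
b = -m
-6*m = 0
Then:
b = 0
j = 0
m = 0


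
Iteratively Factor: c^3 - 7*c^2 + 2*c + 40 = (c - 4)*(c^2 - 3*c - 10) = (c - 5)*(c - 4)*(c + 2)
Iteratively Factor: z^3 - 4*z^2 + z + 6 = (z - 2)*(z^2 - 2*z - 3) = (z - 3)*(z - 2)*(z + 1)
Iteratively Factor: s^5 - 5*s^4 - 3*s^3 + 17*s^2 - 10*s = (s)*(s^4 - 5*s^3 - 3*s^2 + 17*s - 10) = s*(s + 2)*(s^3 - 7*s^2 + 11*s - 5) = s*(s - 1)*(s + 2)*(s^2 - 6*s + 5) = s*(s - 1)^2*(s + 2)*(s - 5)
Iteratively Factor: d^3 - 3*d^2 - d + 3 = (d - 1)*(d^2 - 2*d - 3) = (d - 3)*(d - 1)*(d + 1)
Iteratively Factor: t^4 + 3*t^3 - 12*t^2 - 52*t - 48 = (t + 2)*(t^3 + t^2 - 14*t - 24) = (t - 4)*(t + 2)*(t^2 + 5*t + 6) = (t - 4)*(t + 2)^2*(t + 3)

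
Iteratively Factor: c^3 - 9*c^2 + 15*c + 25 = (c - 5)*(c^2 - 4*c - 5) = (c - 5)*(c + 1)*(c - 5)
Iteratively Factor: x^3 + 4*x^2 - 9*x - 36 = (x - 3)*(x^2 + 7*x + 12) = (x - 3)*(x + 4)*(x + 3)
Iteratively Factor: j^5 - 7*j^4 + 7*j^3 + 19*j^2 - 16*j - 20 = (j - 2)*(j^4 - 5*j^3 - 3*j^2 + 13*j + 10) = (j - 5)*(j - 2)*(j^3 - 3*j - 2) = (j - 5)*(j - 2)*(j + 1)*(j^2 - j - 2) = (j - 5)*(j - 2)*(j + 1)^2*(j - 2)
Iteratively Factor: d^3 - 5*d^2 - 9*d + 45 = (d - 5)*(d^2 - 9) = (d - 5)*(d - 3)*(d + 3)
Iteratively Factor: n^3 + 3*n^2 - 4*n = (n - 1)*(n^2 + 4*n) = (n - 1)*(n + 4)*(n)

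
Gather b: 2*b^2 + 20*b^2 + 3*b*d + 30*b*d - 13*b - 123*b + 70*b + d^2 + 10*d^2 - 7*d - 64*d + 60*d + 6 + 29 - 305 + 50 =22*b^2 + b*(33*d - 66) + 11*d^2 - 11*d - 220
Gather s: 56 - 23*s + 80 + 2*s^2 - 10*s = 2*s^2 - 33*s + 136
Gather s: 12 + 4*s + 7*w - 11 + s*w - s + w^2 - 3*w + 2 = s*(w + 3) + w^2 + 4*w + 3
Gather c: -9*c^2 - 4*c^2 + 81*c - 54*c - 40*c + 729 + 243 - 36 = -13*c^2 - 13*c + 936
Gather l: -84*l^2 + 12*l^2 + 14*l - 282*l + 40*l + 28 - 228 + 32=-72*l^2 - 228*l - 168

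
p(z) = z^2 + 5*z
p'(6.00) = 17.00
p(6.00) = 66.00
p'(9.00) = 23.00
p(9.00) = 126.00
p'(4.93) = 14.86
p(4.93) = 48.95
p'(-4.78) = -4.56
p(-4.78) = -1.05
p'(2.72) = 10.44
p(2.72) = 21.00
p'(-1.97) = 1.06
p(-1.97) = -5.97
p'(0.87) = 6.74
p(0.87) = 5.11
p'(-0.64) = 3.72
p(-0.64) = -2.79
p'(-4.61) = -4.22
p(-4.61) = -1.80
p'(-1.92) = 1.16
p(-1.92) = -5.91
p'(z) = 2*z + 5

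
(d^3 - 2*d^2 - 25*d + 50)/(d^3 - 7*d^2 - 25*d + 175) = (d - 2)/(d - 7)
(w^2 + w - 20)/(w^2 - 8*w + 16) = (w + 5)/(w - 4)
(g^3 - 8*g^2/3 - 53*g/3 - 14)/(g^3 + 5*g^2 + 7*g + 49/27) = 9*(g^2 - 5*g - 6)/(9*g^2 + 24*g + 7)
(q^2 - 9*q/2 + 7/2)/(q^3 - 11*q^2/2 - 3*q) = (-2*q^2 + 9*q - 7)/(q*(-2*q^2 + 11*q + 6))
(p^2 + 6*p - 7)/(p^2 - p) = (p + 7)/p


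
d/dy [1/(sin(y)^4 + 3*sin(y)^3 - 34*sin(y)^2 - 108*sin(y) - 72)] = (-4*sin(y)^3 - 9*sin(y)^2 + 68*sin(y) + 108)*cos(y)/((sin(y) - 6)^2*(sin(y) + 1)^2*(sin(y) + 2)^2*(sin(y) + 6)^2)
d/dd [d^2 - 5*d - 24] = 2*d - 5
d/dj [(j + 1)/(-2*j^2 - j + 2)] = (-2*j^2 - j + (j + 1)*(4*j + 1) + 2)/(2*j^2 + j - 2)^2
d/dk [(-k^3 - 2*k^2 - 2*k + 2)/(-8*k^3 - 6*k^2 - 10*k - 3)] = (-10*k^4 - 12*k^3 + 65*k^2 + 36*k + 26)/(64*k^6 + 96*k^5 + 196*k^4 + 168*k^3 + 136*k^2 + 60*k + 9)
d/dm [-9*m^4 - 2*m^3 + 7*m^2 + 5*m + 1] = -36*m^3 - 6*m^2 + 14*m + 5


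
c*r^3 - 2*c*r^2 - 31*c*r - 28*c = (r - 7)*(r + 4)*(c*r + c)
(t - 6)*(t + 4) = t^2 - 2*t - 24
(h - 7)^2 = h^2 - 14*h + 49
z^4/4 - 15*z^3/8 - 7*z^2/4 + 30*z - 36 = (z/4 + 1)*(z - 6)*(z - 4)*(z - 3/2)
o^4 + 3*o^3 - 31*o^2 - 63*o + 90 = (o - 5)*(o - 1)*(o + 3)*(o + 6)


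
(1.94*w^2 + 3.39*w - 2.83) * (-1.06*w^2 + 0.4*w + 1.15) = -2.0564*w^4 - 2.8174*w^3 + 6.5868*w^2 + 2.7665*w - 3.2545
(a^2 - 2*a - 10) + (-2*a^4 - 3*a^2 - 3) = -2*a^4 - 2*a^2 - 2*a - 13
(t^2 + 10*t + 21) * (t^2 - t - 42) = t^4 + 9*t^3 - 31*t^2 - 441*t - 882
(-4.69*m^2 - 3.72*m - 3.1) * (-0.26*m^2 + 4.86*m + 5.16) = 1.2194*m^4 - 21.8262*m^3 - 41.4736*m^2 - 34.2612*m - 15.996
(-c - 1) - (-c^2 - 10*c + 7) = c^2 + 9*c - 8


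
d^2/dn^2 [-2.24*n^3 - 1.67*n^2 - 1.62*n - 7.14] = -13.44*n - 3.34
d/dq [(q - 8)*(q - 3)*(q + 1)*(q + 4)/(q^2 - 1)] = 2*(q^3 - 5*q^2 + 7*q - 38)/(q^2 - 2*q + 1)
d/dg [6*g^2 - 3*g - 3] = 12*g - 3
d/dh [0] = 0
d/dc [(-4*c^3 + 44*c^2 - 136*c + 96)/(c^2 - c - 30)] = 4*(-c^2 - 10*c + 29)/(c^2 + 10*c + 25)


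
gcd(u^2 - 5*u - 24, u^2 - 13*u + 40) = u - 8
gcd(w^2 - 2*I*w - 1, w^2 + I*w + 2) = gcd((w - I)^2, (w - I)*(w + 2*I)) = w - I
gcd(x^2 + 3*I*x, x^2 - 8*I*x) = x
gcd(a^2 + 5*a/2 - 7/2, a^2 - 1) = a - 1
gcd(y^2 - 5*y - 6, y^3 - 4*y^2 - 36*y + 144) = y - 6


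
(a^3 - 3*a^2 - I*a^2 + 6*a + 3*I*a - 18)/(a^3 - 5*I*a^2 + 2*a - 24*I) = (a - 3)/(a - 4*I)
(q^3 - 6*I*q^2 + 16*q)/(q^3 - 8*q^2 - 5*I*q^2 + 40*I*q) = (q^2 - 6*I*q + 16)/(q^2 - 8*q - 5*I*q + 40*I)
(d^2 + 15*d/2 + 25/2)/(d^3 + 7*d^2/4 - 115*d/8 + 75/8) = 4*(2*d + 5)/(8*d^2 - 26*d + 15)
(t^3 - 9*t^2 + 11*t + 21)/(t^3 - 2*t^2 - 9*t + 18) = (t^2 - 6*t - 7)/(t^2 + t - 6)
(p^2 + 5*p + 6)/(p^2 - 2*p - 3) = (p^2 + 5*p + 6)/(p^2 - 2*p - 3)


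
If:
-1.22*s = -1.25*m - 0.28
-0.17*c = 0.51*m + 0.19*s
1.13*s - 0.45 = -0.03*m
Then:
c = -0.92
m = 0.16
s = 0.39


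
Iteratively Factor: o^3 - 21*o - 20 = (o + 1)*(o^2 - o - 20) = (o - 5)*(o + 1)*(o + 4)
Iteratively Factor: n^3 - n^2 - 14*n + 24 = (n - 3)*(n^2 + 2*n - 8) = (n - 3)*(n - 2)*(n + 4)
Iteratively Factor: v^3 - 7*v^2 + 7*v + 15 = (v + 1)*(v^2 - 8*v + 15) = (v - 5)*(v + 1)*(v - 3)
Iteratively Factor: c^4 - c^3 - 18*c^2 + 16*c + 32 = (c + 1)*(c^3 - 2*c^2 - 16*c + 32) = (c - 4)*(c + 1)*(c^2 + 2*c - 8) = (c - 4)*(c + 1)*(c + 4)*(c - 2)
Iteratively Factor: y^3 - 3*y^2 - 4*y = (y - 4)*(y^2 + y) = y*(y - 4)*(y + 1)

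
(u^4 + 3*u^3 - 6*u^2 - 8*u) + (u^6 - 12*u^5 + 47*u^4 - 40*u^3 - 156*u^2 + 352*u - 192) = u^6 - 12*u^5 + 48*u^4 - 37*u^3 - 162*u^2 + 344*u - 192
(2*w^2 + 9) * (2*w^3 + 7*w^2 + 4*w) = 4*w^5 + 14*w^4 + 26*w^3 + 63*w^2 + 36*w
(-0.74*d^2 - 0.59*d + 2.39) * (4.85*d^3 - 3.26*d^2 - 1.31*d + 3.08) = -3.589*d^5 - 0.4491*d^4 + 14.4843*d^3 - 9.2977*d^2 - 4.9481*d + 7.3612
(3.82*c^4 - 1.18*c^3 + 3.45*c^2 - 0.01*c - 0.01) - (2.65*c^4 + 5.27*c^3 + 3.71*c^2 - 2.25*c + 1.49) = 1.17*c^4 - 6.45*c^3 - 0.26*c^2 + 2.24*c - 1.5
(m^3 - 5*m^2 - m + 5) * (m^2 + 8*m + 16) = m^5 + 3*m^4 - 25*m^3 - 83*m^2 + 24*m + 80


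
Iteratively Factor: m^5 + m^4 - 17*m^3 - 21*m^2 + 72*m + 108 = (m + 3)*(m^4 - 2*m^3 - 11*m^2 + 12*m + 36) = (m + 2)*(m + 3)*(m^3 - 4*m^2 - 3*m + 18) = (m + 2)^2*(m + 3)*(m^2 - 6*m + 9) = (m - 3)*(m + 2)^2*(m + 3)*(m - 3)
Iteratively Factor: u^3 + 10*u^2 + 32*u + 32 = (u + 4)*(u^2 + 6*u + 8) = (u + 2)*(u + 4)*(u + 4)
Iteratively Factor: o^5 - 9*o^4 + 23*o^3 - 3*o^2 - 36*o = (o - 4)*(o^4 - 5*o^3 + 3*o^2 + 9*o) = (o - 4)*(o - 3)*(o^3 - 2*o^2 - 3*o) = (o - 4)*(o - 3)*(o + 1)*(o^2 - 3*o) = (o - 4)*(o - 3)^2*(o + 1)*(o)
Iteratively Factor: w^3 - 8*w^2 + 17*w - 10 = (w - 1)*(w^2 - 7*w + 10) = (w - 5)*(w - 1)*(w - 2)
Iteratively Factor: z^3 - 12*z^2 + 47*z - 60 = (z - 3)*(z^2 - 9*z + 20) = (z - 4)*(z - 3)*(z - 5)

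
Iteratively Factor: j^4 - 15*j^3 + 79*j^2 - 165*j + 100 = (j - 5)*(j^3 - 10*j^2 + 29*j - 20) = (j - 5)*(j - 4)*(j^2 - 6*j + 5) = (j - 5)^2*(j - 4)*(j - 1)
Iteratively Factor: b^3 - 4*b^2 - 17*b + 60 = (b + 4)*(b^2 - 8*b + 15) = (b - 3)*(b + 4)*(b - 5)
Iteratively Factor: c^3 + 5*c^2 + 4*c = (c + 4)*(c^2 + c) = (c + 1)*(c + 4)*(c)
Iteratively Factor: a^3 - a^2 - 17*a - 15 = (a + 3)*(a^2 - 4*a - 5) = (a - 5)*(a + 3)*(a + 1)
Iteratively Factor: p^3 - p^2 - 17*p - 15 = (p + 1)*(p^2 - 2*p - 15) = (p + 1)*(p + 3)*(p - 5)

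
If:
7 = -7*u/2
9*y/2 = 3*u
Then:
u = -2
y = -4/3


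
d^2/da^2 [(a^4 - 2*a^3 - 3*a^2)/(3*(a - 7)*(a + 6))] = 2*(a^6 - 3*a^5 - 123*a^4 + 247*a^3 + 9954*a^2 - 10584*a - 5292)/(3*(a^6 - 3*a^5 - 123*a^4 + 251*a^3 + 5166*a^2 - 5292*a - 74088))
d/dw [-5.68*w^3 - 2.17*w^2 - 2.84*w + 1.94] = -17.04*w^2 - 4.34*w - 2.84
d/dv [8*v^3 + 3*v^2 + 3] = 6*v*(4*v + 1)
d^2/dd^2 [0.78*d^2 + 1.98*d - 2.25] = 1.56000000000000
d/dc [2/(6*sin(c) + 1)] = -12*cos(c)/(6*sin(c) + 1)^2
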